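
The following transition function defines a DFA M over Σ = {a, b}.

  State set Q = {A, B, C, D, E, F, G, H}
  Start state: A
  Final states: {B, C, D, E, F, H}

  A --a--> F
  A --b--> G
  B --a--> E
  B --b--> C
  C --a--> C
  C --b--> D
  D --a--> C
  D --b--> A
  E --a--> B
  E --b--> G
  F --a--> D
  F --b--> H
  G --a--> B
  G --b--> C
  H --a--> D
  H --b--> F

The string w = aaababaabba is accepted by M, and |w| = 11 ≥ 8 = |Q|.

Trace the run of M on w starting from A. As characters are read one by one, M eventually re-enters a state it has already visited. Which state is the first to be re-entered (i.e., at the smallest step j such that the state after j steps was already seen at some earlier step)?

Run of M on w = a a a b a b a a b b a:
  step 0: A  (start)
  step 1: F  (read a: A→F)
  step 2: D  (read a: F→D)
  step 3: C  (read a: D→C)
  step 4: D  (read b: C→D)   ← first repeat (D seen earlier)
  step 5: C  (read a: D→C)
  step 6: D  (read b: C→D)
  step 7: C  (read a: D→C)
  step 8: C  (read a: C→C)
  step 9: D  (read b: C→D)
  step 10: A  (read b: D→A)
  step 11: F  (read a: A→F)

The earliest repeat is at step j = 4: M is in D, which it already visited at step i = 2.
With |Q| = 8, pigeonhole forces a state repeat no later than step 8; the substring read between the first and second visits to that state can be pumped.

D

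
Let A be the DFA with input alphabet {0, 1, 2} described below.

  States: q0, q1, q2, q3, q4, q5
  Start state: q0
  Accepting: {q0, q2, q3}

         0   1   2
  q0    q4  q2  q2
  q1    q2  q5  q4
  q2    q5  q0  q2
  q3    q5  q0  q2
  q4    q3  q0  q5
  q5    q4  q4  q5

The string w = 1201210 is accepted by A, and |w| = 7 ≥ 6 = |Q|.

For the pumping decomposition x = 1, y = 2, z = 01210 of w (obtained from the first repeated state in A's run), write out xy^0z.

xy⁰z = xz = 1·01210 = 101210.
Reading y = 2 takes A from q2 back to q2, so after x the machine is still in q2, and z then leads to the accepting state q3. Hence 101210 ∈ L(A).

101210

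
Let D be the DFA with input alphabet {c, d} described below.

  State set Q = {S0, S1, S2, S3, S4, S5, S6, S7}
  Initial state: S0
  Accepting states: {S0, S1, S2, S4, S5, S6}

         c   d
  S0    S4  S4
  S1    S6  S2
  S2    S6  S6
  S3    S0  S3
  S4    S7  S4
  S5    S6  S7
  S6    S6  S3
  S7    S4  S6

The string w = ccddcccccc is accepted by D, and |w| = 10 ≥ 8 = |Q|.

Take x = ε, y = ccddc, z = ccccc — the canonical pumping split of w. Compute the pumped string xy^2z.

xy^2z = ε·ccddc·ccddc·ccccc = ccddcccddcccccc.
Reading y = ccddc takes D from S0 back to S0, so after x·y·y the machine is still in S0, and z then leads to the accepting state S4. Hence ccddcccddcccccc ∈ L(D).

ccddcccddcccccc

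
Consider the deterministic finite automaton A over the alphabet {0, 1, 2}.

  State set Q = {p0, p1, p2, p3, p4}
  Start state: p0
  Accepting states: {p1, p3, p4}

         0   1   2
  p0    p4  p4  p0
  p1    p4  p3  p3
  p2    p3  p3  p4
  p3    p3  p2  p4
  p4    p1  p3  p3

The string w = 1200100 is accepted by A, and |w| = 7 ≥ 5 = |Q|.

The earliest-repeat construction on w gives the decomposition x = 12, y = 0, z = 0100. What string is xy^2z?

12000100

xy^2z = 12·0·0·0100 = 12000100.
Reading y = 0 takes A from p3 back to p3, so after x·y·y the machine is still in p3, and z then leads to the accepting state p3. Hence 12000100 ∈ L(A).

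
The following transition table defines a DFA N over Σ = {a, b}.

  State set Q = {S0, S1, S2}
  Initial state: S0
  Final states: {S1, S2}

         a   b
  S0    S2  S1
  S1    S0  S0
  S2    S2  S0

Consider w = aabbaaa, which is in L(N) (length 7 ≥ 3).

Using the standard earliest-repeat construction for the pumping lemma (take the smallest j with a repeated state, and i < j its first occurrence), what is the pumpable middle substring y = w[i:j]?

a

Run of N on w = a a b b a a a:
  step 0: S0  (start)
  step 1: S2  (read a: S0→S2)
  step 2: S2  (read a: S2→S2)   ← first repeat (S2 seen earlier)
  step 3: S0  (read b: S2→S0)
  step 4: S1  (read b: S0→S1)
  step 5: S0  (read a: S1→S0)
  step 6: S2  (read a: S0→S2)
  step 7: S2  (read a: S2→S2)

So i = 1, j = 2, giving x = w[0:1] = a, y = w[1:2] = a, z = w[2:7] = bbaaa.
Check: |xy| = 2 ≤ 3 and |y| = 1 ≥ 1. Reading y takes N from S2 back to S2, so every xyⁱz is accepted.
The DFA has 3 states, so the proof of the pumping lemma guarantees a repeated state among the first 3+1 visited; the segment between the two visits is the pumpable y.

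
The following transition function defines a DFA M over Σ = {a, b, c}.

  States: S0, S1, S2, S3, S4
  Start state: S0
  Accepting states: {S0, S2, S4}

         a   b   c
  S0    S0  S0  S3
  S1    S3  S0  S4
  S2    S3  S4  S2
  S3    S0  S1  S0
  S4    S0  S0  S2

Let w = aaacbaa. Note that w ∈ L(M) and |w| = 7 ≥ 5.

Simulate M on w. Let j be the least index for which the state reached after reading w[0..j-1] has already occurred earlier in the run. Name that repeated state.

S0

Run of M on w = a a a c b a a:
  step 0: S0  (start)
  step 1: S0  (read a: S0→S0)   ← first repeat (S0 seen earlier)
  step 2: S0  (read a: S0→S0)
  step 3: S0  (read a: S0→S0)
  step 4: S3  (read c: S0→S3)
  step 5: S1  (read b: S3→S1)
  step 6: S3  (read a: S1→S3)
  step 7: S0  (read a: S3→S0)

The earliest repeat is at step j = 1: M is in S0, which it already visited at step i = 0.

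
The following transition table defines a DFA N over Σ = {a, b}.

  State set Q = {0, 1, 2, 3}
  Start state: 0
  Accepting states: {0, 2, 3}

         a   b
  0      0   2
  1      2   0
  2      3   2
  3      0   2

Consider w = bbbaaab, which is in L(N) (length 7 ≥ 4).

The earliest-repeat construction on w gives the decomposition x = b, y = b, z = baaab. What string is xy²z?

xy^2z = b·b·b·baaab = bbbbaaab.
Reading y = b takes N from 2 back to 2, so after x·y·y the machine is still in 2, and z then leads to the accepting state 2. Hence bbbbaaab ∈ L(N).

bbbbaaab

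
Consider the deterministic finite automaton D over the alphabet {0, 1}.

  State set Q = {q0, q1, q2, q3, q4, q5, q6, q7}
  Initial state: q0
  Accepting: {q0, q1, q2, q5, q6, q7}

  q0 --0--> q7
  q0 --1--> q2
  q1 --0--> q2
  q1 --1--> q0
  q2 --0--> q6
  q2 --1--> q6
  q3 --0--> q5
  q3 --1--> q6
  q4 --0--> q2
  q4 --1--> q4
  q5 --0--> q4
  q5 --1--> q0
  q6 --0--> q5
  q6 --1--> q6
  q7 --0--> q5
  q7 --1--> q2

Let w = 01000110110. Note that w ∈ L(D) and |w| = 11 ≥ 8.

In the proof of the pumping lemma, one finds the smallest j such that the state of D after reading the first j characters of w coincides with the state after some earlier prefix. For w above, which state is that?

Run of D on w = 0 1 0 0 0 1 1 0 1 1 0:
  step 0: q0  (start)
  step 1: q7  (read 0: q0→q7)
  step 2: q2  (read 1: q7→q2)
  step 3: q6  (read 0: q2→q6)
  step 4: q5  (read 0: q6→q5)
  step 5: q4  (read 0: q5→q4)
  step 6: q4  (read 1: q4→q4)   ← first repeat (q4 seen earlier)
  step 7: q4  (read 1: q4→q4)
  step 8: q2  (read 0: q4→q2)
  step 9: q6  (read 1: q2→q6)
  step 10: q6  (read 1: q6→q6)
  step 11: q5  (read 0: q6→q5)

The earliest repeat is at step j = 6: D is in q4, which it already visited at step i = 5.
With |Q| = 8, pigeonhole forces a state repeat no later than step 8; the substring read between the first and second visits to that state can be pumped.

q4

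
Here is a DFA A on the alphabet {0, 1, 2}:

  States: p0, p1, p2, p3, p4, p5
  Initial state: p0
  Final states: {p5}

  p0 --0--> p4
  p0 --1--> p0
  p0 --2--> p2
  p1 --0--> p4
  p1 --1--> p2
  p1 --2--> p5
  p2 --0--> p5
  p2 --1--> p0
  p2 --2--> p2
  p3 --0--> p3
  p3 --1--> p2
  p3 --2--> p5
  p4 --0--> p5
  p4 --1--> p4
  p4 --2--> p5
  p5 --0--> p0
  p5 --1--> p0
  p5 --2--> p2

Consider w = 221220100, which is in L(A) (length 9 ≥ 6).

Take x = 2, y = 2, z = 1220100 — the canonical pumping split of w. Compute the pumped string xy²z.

xy^2z = 2·2·2·1220100 = 2221220100.
Reading y = 2 takes A from p2 back to p2, so after x·y·y the machine is still in p2, and z then leads to the accepting state p5. Hence 2221220100 ∈ L(A).

2221220100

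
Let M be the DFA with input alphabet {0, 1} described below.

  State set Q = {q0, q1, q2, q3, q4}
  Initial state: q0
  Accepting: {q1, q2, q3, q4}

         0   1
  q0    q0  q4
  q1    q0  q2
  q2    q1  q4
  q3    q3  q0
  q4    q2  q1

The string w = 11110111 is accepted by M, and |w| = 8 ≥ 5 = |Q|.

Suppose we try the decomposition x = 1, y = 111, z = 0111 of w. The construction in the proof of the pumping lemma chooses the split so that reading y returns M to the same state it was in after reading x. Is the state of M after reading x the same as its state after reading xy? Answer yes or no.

yes

Run of M on the first 4 characters of w = 1 1 1 1:
  step 0: q0  (start)
  step 1: q4  (read 1: q0→q4)
  step 2: q1  (read 1: q4→q1)
  step 3: q2  (read 1: q1→q2)
  step 4: q4  (read 1: q2→q4)

After x (step 1): q4. After xy (step 4): q4.
They match, so y = 111 drives M around a cycle from q4 back to itself; pumping y any number of times keeps M in q4 before reading z, and xyⁱz ∈ L(M) for every i ≥ 0.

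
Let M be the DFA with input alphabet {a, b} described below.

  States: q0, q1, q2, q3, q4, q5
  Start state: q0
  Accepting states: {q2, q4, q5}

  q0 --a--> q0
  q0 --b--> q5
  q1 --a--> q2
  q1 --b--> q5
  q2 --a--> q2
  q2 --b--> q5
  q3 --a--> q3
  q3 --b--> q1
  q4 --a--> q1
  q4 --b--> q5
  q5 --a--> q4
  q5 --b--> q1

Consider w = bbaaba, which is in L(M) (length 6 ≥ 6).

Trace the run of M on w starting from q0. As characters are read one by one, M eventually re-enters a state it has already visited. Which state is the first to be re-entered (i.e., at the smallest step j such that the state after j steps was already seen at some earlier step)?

q2

Run of M on w = b b a a b a:
  step 0: q0  (start)
  step 1: q5  (read b: q0→q5)
  step 2: q1  (read b: q5→q1)
  step 3: q2  (read a: q1→q2)
  step 4: q2  (read a: q2→q2)   ← first repeat (q2 seen earlier)
  step 5: q5  (read b: q2→q5)
  step 6: q4  (read a: q5→q4)

The earliest repeat is at step j = 4: M is in q2, which it already visited at step i = 3.
With |Q| = 6, pigeonhole forces a state repeat no later than step 6; the substring read between the first and second visits to that state can be pumped.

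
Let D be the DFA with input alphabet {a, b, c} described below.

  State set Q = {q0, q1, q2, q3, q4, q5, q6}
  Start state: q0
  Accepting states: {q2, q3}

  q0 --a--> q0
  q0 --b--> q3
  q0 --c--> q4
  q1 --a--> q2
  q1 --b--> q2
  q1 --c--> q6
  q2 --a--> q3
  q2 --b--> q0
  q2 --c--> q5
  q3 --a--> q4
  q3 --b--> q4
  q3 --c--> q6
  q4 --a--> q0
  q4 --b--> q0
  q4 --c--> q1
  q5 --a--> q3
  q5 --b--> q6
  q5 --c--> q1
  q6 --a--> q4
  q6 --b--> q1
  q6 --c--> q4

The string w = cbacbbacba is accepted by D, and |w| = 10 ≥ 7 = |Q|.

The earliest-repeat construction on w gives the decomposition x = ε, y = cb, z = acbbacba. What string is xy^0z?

acbbacba

xy⁰z = xz = ε·acbbacba = acbbacba.
Reading y = cb takes D from q0 back to q0, so after x the machine is still in q0, and z then leads to the accepting state q3. Hence acbbacba ∈ L(D).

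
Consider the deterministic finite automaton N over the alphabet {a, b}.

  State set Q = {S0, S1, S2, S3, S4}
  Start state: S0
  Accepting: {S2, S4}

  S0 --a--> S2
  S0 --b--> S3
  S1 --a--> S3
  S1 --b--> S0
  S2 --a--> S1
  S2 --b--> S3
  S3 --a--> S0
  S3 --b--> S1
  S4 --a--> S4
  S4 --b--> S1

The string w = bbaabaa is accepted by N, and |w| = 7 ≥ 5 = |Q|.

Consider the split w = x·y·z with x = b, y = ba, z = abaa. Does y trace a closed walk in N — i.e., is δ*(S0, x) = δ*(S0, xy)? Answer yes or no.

Run of N on the first 3 characters of w = b b a:
  step 0: S0  (start)
  step 1: S3  (read b: S0→S3)
  step 2: S1  (read b: S3→S1)
  step 3: S3  (read a: S1→S3)

After x (step 1): S3. After xy (step 3): S3.
They match, so y = ba drives N around a cycle from S3 back to itself; pumping y any number of times keeps N in S3 before reading z, and xyⁱz ∈ L(N) for every i ≥ 0.

yes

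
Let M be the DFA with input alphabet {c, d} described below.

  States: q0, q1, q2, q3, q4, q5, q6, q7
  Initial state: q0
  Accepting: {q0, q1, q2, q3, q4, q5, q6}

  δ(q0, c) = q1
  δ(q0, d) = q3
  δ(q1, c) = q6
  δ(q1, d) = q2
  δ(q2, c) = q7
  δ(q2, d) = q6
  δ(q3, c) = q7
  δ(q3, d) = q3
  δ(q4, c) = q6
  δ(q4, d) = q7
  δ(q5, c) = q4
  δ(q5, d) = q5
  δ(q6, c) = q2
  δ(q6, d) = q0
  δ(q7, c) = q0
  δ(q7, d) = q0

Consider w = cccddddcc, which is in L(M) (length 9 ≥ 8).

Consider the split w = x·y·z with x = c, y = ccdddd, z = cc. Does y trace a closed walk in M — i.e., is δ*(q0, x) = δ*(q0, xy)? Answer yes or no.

no

Run of M on the first 7 characters of w = c c c d d d d:
  step 0: q0  (start)
  step 1: q1  (read c: q0→q1)
  step 2: q6  (read c: q1→q6)
  step 3: q2  (read c: q6→q2)
  step 4: q6  (read d: q2→q6)
  step 5: q0  (read d: q6→q0)
  step 6: q3  (read d: q0→q3)
  step 7: q3  (read d: q3→q3)

After x (step 1): q1. After xy (step 7): q3.
They differ (q1 ≠ q3), so y is not a cycle from the state after x; this split is not the one the pumping-lemma construction produces, and pumping y need not keep the string in L(M).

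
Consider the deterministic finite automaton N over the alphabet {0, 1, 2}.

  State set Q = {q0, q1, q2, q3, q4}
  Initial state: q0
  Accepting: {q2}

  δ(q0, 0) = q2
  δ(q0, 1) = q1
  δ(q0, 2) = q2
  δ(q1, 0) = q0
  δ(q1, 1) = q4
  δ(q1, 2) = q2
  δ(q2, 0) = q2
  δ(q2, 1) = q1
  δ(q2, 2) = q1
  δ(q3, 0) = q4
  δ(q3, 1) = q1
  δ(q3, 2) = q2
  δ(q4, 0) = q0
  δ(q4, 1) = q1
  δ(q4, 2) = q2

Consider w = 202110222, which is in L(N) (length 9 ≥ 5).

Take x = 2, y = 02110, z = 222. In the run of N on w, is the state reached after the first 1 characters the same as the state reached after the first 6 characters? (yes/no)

State sequence: q0 -2-> q2 -0-> q2 -2-> q1 -1-> q4 -1-> q1 -0-> q0

After x (step 1): q2. After xy (step 6): q0.
They differ (q2 ≠ q0), so y is not a cycle from the state after x; this split is not the one the pumping-lemma construction produces, and pumping y need not keep the string in L(N).

no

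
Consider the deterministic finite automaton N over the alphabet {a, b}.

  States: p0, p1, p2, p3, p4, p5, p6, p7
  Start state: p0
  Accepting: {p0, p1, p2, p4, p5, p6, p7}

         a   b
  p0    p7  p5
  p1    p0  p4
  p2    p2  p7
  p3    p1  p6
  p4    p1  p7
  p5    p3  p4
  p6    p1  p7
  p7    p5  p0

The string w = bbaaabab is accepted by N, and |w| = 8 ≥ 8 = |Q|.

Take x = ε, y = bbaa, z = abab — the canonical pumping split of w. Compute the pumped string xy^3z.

xy^3z = ε·bbaa·bbaa·bbaa·abab = bbaabbaabbaaabab.
Reading y = bbaa takes N from p0 back to p0, so after x·y·y·y the machine is still in p0, and z then leads to the accepting state p0. Hence bbaabbaabbaaabab ∈ L(N).

bbaabbaabbaaabab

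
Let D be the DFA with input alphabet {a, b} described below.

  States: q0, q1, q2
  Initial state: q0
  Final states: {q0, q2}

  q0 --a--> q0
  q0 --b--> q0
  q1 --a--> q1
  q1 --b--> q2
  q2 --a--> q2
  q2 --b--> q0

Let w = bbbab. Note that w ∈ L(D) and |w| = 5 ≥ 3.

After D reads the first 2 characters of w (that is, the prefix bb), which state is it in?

q0

State sequence: q0 -b-> q0 -b-> q0

After reading 2 characters, D is in state q0.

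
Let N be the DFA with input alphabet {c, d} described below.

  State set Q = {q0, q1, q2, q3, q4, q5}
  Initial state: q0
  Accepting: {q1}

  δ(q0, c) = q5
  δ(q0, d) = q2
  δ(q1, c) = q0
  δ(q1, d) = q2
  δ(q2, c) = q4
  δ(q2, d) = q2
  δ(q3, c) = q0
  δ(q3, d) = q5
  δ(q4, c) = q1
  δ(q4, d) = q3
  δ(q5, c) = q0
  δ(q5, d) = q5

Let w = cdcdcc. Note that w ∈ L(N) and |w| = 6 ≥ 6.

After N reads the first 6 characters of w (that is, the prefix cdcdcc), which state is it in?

q1

Run of N on the first 6 characters of w = c d c d c c:
  step 0: q0  (start)
  step 1: q5  (read c: q0→q5)
  step 2: q5  (read d: q5→q5)
  step 3: q0  (read c: q5→q0)
  step 4: q2  (read d: q0→q2)
  step 5: q4  (read c: q2→q4)
  step 6: q1  (read c: q4→q1)

After reading 6 characters, N is in state q1.
(This kind of state-tracing is the core of the pumping-lemma construction: with 6 states, pigeonhole forces a repeat within the first 6 steps.)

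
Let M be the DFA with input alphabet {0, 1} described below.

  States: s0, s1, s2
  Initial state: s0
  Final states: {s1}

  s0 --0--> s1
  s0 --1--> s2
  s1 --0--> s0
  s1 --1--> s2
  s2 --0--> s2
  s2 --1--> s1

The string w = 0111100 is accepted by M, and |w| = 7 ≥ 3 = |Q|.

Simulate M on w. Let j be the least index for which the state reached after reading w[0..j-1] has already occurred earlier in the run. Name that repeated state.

Run of M on w = 0 1 1 1 1 0 0:
  step 0: s0  (start)
  step 1: s1  (read 0: s0→s1)
  step 2: s2  (read 1: s1→s2)
  step 3: s1  (read 1: s2→s1)   ← first repeat (s1 seen earlier)
  step 4: s2  (read 1: s1→s2)
  step 5: s1  (read 1: s2→s1)
  step 6: s0  (read 0: s1→s0)
  step 7: s1  (read 0: s0→s1)

The earliest repeat is at step j = 3: M is in s1, which it already visited at step i = 1.
Pumping length from the standard proof: p = 3 (the number of states). The repeated state found above gives |xy| = j ≤ 3 and |y| = j − i ≥ 1.

s1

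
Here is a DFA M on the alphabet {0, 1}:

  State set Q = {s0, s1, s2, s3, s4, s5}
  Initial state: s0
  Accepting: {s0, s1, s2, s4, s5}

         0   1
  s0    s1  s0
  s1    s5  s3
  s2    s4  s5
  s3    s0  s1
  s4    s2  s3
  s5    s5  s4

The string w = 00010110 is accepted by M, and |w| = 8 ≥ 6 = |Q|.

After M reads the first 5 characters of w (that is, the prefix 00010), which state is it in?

Run of M on the first 5 characters of w = 0 0 0 1 0:
  step 0: s0  (start)
  step 1: s1  (read 0: s0→s1)
  step 2: s5  (read 0: s1→s5)
  step 3: s5  (read 0: s5→s5)
  step 4: s4  (read 1: s5→s4)
  step 5: s2  (read 0: s4→s2)

After reading 5 characters, M is in state s2.
(This kind of state-tracing is the core of the pumping-lemma construction: with 6 states, pigeonhole forces a repeat within the first 6 steps.)

s2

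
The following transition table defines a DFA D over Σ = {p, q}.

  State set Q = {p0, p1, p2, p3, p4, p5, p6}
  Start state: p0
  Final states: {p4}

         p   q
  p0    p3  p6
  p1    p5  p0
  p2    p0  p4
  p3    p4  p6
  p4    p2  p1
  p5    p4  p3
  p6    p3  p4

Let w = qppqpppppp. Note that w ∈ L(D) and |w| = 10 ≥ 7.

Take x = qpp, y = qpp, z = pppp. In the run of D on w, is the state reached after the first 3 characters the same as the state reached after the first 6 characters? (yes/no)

Run of D on the first 6 characters of w = q p p q p p:
  step 0: p0  (start)
  step 1: p6  (read q: p0→p6)
  step 2: p3  (read p: p6→p3)
  step 3: p4  (read p: p3→p4)
  step 4: p1  (read q: p4→p1)
  step 5: p5  (read p: p1→p5)
  step 6: p4  (read p: p5→p4)

After x (step 3): p4. After xy (step 6): p4.
They match, so y = qpp drives D around a cycle from p4 back to itself; pumping y any number of times keeps D in p4 before reading z, and xyⁱz ∈ L(D) for every i ≥ 0.

yes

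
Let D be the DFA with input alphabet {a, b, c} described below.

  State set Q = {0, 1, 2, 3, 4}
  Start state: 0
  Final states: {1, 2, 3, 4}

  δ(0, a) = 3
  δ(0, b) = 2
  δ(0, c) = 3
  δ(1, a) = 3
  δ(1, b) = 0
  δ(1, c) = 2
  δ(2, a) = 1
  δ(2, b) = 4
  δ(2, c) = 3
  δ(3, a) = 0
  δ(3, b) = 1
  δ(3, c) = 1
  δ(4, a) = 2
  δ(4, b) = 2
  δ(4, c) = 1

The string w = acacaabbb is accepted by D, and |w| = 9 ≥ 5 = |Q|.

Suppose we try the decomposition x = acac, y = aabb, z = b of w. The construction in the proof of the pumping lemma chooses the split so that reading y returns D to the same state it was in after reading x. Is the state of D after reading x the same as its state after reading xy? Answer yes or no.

State sequence: 0 -a-> 3 -c-> 1 -a-> 3 -c-> 1 -a-> 3 -a-> 0 -b-> 2 -b-> 4

After x (step 4): 1. After xy (step 8): 4.
They differ (1 ≠ 4), so y is not a cycle from the state after x; this split is not the one the pumping-lemma construction produces, and pumping y need not keep the string in L(D).

no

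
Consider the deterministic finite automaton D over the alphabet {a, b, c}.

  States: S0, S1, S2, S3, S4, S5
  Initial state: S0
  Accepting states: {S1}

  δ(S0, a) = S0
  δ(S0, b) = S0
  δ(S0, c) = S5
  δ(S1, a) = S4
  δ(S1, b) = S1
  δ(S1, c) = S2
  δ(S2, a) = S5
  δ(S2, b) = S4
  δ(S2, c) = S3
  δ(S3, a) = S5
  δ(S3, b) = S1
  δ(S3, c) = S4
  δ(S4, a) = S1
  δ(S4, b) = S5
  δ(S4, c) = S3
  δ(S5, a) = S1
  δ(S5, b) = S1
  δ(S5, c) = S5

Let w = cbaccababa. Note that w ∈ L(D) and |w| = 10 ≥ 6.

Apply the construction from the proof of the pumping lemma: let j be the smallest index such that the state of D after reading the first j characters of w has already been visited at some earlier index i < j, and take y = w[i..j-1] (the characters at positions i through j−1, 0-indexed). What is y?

State sequence: S0 -c-> S5 -b-> S1 -a-> S4 -c-> S3 -c-> S4 -a-> S1 -b-> S1 -a-> S4 -b-> S5 -a-> S1
First repeat at step 5: S4 was already visited.

So i = 3, j = 5, giving x = w[0:3] = cba, y = w[3:5] = cc, z = w[5:10] = ababa.
Check: |xy| = 5 ≤ 6 and |y| = 2 ≥ 1. Reading y takes D from S4 back to S4, so every xyⁱz is accepted.

cc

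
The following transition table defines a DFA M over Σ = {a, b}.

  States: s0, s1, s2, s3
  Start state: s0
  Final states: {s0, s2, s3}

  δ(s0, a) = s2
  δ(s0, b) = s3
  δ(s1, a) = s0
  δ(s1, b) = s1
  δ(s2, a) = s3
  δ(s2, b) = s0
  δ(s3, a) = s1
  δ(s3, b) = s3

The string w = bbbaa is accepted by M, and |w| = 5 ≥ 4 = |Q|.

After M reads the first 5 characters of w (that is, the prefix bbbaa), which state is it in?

s0

State sequence: s0 -b-> s3 -b-> s3 -b-> s3 -a-> s1 -a-> s0

After reading 5 characters, M is in state s0.
(This kind of state-tracing is the core of the pumping-lemma construction: with 4 states, pigeonhole forces a repeat within the first 4 steps.)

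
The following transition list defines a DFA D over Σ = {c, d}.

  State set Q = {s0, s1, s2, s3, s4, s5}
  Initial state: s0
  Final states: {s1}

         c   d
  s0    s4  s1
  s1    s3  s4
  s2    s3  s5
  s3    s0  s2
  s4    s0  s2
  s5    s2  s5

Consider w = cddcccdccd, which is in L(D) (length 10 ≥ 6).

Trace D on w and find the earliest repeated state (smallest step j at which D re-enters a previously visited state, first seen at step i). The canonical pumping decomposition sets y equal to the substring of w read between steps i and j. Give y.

State sequence: s0 -c-> s4 -d-> s2 -d-> s5 -c-> s2 -c-> s3 -c-> s0 -d-> s1 -c-> s3 -c-> s0 -d-> s1
First repeat at step 4: s2 was already visited.

So i = 2, j = 4, giving x = w[0:2] = cd, y = w[2:4] = dc, z = w[4:10] = ccdccd.
Check: |xy| = 4 ≤ 6 and |y| = 2 ≥ 1. Reading y takes D from s2 back to s2, so every xyⁱz is accepted.
The DFA has 6 states, so the proof of the pumping lemma guarantees a repeated state among the first 6+1 visited; the segment between the two visits is the pumpable y.

dc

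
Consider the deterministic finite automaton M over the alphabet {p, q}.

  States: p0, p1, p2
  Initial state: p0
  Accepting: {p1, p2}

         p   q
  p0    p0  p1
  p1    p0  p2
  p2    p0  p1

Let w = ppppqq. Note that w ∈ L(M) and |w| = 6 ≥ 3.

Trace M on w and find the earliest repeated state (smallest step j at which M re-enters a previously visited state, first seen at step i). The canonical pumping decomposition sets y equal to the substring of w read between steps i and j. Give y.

p

State sequence: p0 -p-> p0 -p-> p0 -p-> p0 -p-> p0 -q-> p1 -q-> p2
First repeat at step 1: p0 was already visited.

So i = 0, j = 1, giving x = w[0:0] = ε, y = w[0:1] = p, z = w[1:6] = pppqq.
Check: |xy| = 1 ≤ 3 and |y| = 1 ≥ 1. Reading y takes M from p0 back to p0, so every xyⁱz is accepted.
Since M has 3 states, any run of length ≥ 3 visits 3+1 states, so by pigeonhole some state repeats within the first 3 steps — that repeat gives the pumpable loop.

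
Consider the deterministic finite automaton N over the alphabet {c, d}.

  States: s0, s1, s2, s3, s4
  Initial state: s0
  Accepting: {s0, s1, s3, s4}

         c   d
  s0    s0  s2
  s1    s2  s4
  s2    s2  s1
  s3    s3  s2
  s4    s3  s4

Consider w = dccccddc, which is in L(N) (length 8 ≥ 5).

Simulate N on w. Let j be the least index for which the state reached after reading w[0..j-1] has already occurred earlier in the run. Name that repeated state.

s2

Run of N on w = d c c c c d d c:
  step 0: s0  (start)
  step 1: s2  (read d: s0→s2)
  step 2: s2  (read c: s2→s2)   ← first repeat (s2 seen earlier)
  step 3: s2  (read c: s2→s2)
  step 4: s2  (read c: s2→s2)
  step 5: s2  (read c: s2→s2)
  step 6: s1  (read d: s2→s1)
  step 7: s4  (read d: s1→s4)
  step 8: s3  (read c: s4→s3)

The earliest repeat is at step j = 2: N is in s2, which it already visited at step i = 1.
The DFA has 5 states, so the proof of the pumping lemma guarantees a repeated state among the first 5+1 visited; the segment between the two visits is the pumpable y.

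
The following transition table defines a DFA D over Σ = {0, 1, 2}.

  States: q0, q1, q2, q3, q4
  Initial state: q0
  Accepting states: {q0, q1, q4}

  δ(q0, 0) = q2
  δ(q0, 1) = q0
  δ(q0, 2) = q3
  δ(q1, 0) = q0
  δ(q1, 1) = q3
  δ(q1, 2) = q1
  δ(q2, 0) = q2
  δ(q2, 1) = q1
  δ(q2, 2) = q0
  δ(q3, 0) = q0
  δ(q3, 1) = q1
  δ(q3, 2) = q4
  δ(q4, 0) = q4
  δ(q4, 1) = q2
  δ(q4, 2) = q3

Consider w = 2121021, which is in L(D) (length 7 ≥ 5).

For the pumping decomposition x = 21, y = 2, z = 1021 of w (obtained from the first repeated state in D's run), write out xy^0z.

xy⁰z = xz = 21·1021 = 211021.
Reading y = 2 takes D from q1 back to q1, so after x the machine is still in q1, and z then leads to the accepting state q1. Hence 211021 ∈ L(D).

211021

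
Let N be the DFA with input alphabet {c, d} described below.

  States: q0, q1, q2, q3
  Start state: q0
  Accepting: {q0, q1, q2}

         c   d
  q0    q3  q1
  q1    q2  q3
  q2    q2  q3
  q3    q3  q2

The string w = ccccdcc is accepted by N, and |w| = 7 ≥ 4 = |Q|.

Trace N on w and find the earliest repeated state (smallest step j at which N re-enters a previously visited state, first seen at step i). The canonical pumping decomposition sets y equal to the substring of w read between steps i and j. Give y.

c

Run of N on w = c c c c d c c:
  step 0: q0  (start)
  step 1: q3  (read c: q0→q3)
  step 2: q3  (read c: q3→q3)   ← first repeat (q3 seen earlier)
  step 3: q3  (read c: q3→q3)
  step 4: q3  (read c: q3→q3)
  step 5: q2  (read d: q3→q2)
  step 6: q2  (read c: q2→q2)
  step 7: q2  (read c: q2→q2)

So i = 1, j = 2, giving x = w[0:1] = c, y = w[1:2] = c, z = w[2:7] = ccdcc.
Check: |xy| = 2 ≤ 4 and |y| = 1 ≥ 1. Reading y takes N from q3 back to q3, so every xyⁱz is accepted.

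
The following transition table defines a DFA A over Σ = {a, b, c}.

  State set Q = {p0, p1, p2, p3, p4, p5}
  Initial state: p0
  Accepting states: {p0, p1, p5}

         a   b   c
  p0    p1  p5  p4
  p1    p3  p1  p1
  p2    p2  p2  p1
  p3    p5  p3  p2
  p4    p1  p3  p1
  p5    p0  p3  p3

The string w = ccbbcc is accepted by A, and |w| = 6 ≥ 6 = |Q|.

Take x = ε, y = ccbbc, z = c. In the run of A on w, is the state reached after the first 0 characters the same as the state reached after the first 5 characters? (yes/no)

Run of A on the first 5 characters of w = c c b b c:
  step 0: p0  (start)
  step 1: p4  (read c: p0→p4)
  step 2: p1  (read c: p4→p1)
  step 3: p1  (read b: p1→p1)
  step 4: p1  (read b: p1→p1)
  step 5: p1  (read c: p1→p1)

After x (step 0): p0. After xy (step 5): p1.
They differ (p0 ≠ p1), so y is not a cycle from the state after x; this split is not the one the pumping-lemma construction produces, and pumping y need not keep the string in L(A).

no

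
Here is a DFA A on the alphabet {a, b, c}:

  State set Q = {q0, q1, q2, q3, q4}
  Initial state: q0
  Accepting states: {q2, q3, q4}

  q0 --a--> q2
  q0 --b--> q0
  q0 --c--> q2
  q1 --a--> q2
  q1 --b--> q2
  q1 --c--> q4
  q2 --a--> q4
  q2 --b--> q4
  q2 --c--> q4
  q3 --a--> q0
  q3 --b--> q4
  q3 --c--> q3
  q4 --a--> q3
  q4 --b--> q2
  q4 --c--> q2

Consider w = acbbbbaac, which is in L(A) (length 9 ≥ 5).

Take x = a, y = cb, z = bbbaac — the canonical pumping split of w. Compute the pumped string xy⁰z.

abbbaac

xy⁰z = xz = a·bbbaac = abbbaac.
Reading y = cb takes A from q2 back to q2, so after x the machine is still in q2, and z then leads to the accepting state q2. Hence abbbaac ∈ L(A).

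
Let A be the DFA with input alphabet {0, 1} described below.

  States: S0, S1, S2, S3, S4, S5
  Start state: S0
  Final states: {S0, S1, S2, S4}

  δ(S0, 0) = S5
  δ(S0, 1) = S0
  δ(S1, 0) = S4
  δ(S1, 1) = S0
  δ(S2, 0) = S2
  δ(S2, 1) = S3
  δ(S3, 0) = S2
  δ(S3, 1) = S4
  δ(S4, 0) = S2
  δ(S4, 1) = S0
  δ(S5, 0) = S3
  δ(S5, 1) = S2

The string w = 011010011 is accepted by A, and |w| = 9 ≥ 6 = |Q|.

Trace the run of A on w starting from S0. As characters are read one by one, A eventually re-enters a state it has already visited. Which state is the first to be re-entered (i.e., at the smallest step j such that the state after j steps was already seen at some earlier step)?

Run of A on w = 0 1 1 0 1 0 0 1 1:
  step 0: S0  (start)
  step 1: S5  (read 0: S0→S5)
  step 2: S2  (read 1: S5→S2)
  step 3: S3  (read 1: S2→S3)
  step 4: S2  (read 0: S3→S2)   ← first repeat (S2 seen earlier)
  step 5: S3  (read 1: S2→S3)
  step 6: S2  (read 0: S3→S2)
  step 7: S2  (read 0: S2→S2)
  step 8: S3  (read 1: S2→S3)
  step 9: S4  (read 1: S3→S4)

The earliest repeat is at step j = 4: A is in S2, which it already visited at step i = 2.

S2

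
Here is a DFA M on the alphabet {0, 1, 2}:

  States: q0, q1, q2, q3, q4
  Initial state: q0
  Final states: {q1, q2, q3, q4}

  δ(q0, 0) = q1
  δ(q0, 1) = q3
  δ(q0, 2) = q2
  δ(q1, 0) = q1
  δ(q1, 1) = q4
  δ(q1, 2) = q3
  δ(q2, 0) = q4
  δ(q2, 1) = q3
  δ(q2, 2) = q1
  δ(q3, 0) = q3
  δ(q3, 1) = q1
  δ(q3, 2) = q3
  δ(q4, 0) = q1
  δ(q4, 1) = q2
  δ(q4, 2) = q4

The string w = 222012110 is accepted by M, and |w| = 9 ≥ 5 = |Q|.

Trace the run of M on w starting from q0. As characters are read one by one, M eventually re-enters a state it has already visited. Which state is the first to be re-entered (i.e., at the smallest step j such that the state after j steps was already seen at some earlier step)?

State sequence: q0 -2-> q2 -2-> q1 -2-> q3 -0-> q3 -1-> q1 -2-> q3 -1-> q1 -1-> q4 -0-> q1
First repeat at step 4: q3 was already visited.

The earliest repeat is at step j = 4: M is in q3, which it already visited at step i = 3.

q3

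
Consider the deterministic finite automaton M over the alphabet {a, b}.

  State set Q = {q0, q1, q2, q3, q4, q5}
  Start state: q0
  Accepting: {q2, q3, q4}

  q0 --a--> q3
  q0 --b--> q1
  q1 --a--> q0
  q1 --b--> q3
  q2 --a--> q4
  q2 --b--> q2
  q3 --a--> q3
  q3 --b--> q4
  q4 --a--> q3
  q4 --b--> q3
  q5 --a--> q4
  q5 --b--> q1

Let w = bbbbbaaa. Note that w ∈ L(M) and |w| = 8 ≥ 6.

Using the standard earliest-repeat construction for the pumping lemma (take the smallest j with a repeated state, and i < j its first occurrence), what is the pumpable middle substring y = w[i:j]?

bb

State sequence: q0 -b-> q1 -b-> q3 -b-> q4 -b-> q3 -b-> q4 -a-> q3 -a-> q3 -a-> q3
First repeat at step 4: q3 was already visited.

So i = 2, j = 4, giving x = w[0:2] = bb, y = w[2:4] = bb, z = w[4:8] = baaa.
Check: |xy| = 4 ≤ 6 and |y| = 2 ≥ 1. Reading y takes M from q3 back to q3, so every xyⁱz is accepted.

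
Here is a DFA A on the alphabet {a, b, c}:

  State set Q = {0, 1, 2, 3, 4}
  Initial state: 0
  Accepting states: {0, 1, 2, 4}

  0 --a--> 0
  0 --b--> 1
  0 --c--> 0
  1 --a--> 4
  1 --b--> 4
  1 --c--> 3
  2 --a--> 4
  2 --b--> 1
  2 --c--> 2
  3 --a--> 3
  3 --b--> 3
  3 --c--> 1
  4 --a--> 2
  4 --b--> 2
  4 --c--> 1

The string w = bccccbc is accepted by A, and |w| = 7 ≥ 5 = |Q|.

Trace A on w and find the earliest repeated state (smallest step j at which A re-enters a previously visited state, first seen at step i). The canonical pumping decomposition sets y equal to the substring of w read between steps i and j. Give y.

Run of A on w = b c c c c b c:
  step 0: 0  (start)
  step 1: 1  (read b: 0→1)
  step 2: 3  (read c: 1→3)
  step 3: 1  (read c: 3→1)   ← first repeat (1 seen earlier)
  step 4: 3  (read c: 1→3)
  step 5: 1  (read c: 3→1)
  step 6: 4  (read b: 1→4)
  step 7: 1  (read c: 4→1)

So i = 1, j = 3, giving x = w[0:1] = b, y = w[1:3] = cc, z = w[3:7] = ccbc.
Check: |xy| = 3 ≤ 5 and |y| = 2 ≥ 1. Reading y takes A from 1 back to 1, so every xyⁱz is accepted.

cc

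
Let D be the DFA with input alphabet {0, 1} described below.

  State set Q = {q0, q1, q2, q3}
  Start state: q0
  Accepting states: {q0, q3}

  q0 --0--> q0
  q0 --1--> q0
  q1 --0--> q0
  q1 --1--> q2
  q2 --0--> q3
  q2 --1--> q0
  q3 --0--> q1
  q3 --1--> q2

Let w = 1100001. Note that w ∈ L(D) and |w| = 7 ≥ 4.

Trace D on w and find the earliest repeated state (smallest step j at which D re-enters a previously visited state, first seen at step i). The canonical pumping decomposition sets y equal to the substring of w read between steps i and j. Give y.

1

State sequence: q0 -1-> q0 -1-> q0 -0-> q0 -0-> q0 -0-> q0 -0-> q0 -1-> q0
First repeat at step 1: q0 was already visited.

So i = 0, j = 1, giving x = w[0:0] = ε, y = w[0:1] = 1, z = w[1:7] = 100001.
Check: |xy| = 1 ≤ 4 and |y| = 1 ≥ 1. Reading y takes D from q0 back to q0, so every xyⁱz is accepted.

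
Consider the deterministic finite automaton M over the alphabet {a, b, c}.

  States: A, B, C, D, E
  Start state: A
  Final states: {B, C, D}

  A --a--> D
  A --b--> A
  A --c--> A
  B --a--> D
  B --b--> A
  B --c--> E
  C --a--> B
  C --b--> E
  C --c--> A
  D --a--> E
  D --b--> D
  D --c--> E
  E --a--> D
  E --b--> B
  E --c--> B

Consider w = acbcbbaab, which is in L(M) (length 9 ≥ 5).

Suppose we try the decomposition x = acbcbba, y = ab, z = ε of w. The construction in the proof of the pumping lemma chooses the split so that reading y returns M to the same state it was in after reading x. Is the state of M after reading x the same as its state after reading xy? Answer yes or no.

no

Run of M on the first 9 characters of w = a c b c b b a a b:
  step 0: A  (start)
  step 1: D  (read a: A→D)
  step 2: E  (read c: D→E)
  step 3: B  (read b: E→B)
  step 4: E  (read c: B→E)
  step 5: B  (read b: E→B)
  step 6: A  (read b: B→A)
  step 7: D  (read a: A→D)
  step 8: E  (read a: D→E)
  step 9: B  (read b: E→B)

After x (step 7): D. After xy (step 9): B.
They differ (D ≠ B), so y is not a cycle from the state after x; this split is not the one the pumping-lemma construction produces, and pumping y need not keep the string in L(M).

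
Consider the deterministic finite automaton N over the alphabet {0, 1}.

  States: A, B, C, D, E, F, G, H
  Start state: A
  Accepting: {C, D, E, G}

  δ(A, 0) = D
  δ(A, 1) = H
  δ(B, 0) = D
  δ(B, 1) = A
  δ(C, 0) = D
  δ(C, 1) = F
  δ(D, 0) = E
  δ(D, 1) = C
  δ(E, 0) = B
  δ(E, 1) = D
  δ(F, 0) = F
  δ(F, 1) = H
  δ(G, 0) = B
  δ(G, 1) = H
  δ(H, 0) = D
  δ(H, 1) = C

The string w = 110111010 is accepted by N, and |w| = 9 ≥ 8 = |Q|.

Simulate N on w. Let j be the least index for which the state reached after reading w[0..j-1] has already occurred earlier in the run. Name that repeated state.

Run of N on w = 1 1 0 1 1 1 0 1 0:
  step 0: A  (start)
  step 1: H  (read 1: A→H)
  step 2: C  (read 1: H→C)
  step 3: D  (read 0: C→D)
  step 4: C  (read 1: D→C)   ← first repeat (C seen earlier)
  step 5: F  (read 1: C→F)
  step 6: H  (read 1: F→H)
  step 7: D  (read 0: H→D)
  step 8: C  (read 1: D→C)
  step 9: D  (read 0: C→D)

The earliest repeat is at step j = 4: N is in C, which it already visited at step i = 2.
With |Q| = 8, pigeonhole forces a state repeat no later than step 8; the substring read between the first and second visits to that state can be pumped.

C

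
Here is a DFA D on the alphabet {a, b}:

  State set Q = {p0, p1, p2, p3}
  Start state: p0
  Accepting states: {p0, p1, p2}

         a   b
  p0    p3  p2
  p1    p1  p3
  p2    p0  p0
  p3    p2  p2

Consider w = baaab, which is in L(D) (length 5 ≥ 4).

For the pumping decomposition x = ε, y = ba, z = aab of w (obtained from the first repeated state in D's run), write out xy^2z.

babaaab

xy^2z = ε·ba·ba·aab = babaaab.
Reading y = ba takes D from p0 back to p0, so after x·y·y the machine is still in p0, and z then leads to the accepting state p0. Hence babaaab ∈ L(D).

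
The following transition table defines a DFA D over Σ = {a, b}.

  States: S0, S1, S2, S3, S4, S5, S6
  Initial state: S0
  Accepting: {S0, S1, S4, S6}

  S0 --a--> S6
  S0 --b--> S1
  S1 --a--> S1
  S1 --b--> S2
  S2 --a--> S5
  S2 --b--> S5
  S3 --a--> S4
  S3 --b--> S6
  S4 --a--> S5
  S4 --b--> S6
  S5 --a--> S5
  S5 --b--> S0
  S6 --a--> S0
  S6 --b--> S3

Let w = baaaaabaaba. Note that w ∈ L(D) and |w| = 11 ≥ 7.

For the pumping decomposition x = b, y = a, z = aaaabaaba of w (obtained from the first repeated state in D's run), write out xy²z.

xy^2z = b·a·a·aaaabaaba = baaaaaabaaba.
Reading y = a takes D from S1 back to S1, so after x·y·y the machine is still in S1, and z then leads to the accepting state S6. Hence baaaaaabaaba ∈ L(D).

baaaaaabaaba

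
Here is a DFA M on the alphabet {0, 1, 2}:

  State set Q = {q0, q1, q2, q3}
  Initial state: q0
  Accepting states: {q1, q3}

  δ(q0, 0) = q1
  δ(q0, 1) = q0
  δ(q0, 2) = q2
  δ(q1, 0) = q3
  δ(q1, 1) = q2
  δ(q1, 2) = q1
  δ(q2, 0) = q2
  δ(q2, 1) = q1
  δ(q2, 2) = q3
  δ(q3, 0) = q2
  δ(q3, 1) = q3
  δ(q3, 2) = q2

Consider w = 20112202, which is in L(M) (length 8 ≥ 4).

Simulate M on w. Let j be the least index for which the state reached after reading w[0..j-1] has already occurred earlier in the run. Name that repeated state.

q2

State sequence: q0 -2-> q2 -0-> q2 -1-> q1 -1-> q2 -2-> q3 -2-> q2 -0-> q2 -2-> q3
First repeat at step 2: q2 was already visited.

The earliest repeat is at step j = 2: M is in q2, which it already visited at step i = 1.
With |Q| = 4, pigeonhole forces a state repeat no later than step 4; the substring read between the first and second visits to that state can be pumped.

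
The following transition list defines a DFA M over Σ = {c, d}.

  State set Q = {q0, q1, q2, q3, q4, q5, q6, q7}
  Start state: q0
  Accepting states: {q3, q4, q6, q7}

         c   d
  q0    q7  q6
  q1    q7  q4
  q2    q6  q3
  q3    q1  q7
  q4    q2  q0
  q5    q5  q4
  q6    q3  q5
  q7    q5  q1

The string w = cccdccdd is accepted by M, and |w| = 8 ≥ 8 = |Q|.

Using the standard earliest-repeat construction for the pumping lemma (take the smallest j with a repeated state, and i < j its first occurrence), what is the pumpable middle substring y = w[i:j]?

State sequence: q0 -c-> q7 -c-> q5 -c-> q5 -d-> q4 -c-> q2 -c-> q6 -d-> q5 -d-> q4
First repeat at step 3: q5 was already visited.

So i = 2, j = 3, giving x = w[0:2] = cc, y = w[2:3] = c, z = w[3:8] = dccdd.
Check: |xy| = 3 ≤ 8 and |y| = 1 ≥ 1. Reading y takes M from q5 back to q5, so every xyⁱz is accepted.

c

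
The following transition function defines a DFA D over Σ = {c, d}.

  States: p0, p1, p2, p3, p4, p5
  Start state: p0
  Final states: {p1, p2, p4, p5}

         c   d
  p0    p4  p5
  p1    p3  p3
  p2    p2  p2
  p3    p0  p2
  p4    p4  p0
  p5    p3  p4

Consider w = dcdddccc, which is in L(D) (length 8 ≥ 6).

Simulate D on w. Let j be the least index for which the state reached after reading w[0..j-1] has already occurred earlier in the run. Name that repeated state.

p2

Run of D on w = d c d d d c c c:
  step 0: p0  (start)
  step 1: p5  (read d: p0→p5)
  step 2: p3  (read c: p5→p3)
  step 3: p2  (read d: p3→p2)
  step 4: p2  (read d: p2→p2)   ← first repeat (p2 seen earlier)
  step 5: p2  (read d: p2→p2)
  step 6: p2  (read c: p2→p2)
  step 7: p2  (read c: p2→p2)
  step 8: p2  (read c: p2→p2)

The earliest repeat is at step j = 4: D is in p2, which it already visited at step i = 3.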